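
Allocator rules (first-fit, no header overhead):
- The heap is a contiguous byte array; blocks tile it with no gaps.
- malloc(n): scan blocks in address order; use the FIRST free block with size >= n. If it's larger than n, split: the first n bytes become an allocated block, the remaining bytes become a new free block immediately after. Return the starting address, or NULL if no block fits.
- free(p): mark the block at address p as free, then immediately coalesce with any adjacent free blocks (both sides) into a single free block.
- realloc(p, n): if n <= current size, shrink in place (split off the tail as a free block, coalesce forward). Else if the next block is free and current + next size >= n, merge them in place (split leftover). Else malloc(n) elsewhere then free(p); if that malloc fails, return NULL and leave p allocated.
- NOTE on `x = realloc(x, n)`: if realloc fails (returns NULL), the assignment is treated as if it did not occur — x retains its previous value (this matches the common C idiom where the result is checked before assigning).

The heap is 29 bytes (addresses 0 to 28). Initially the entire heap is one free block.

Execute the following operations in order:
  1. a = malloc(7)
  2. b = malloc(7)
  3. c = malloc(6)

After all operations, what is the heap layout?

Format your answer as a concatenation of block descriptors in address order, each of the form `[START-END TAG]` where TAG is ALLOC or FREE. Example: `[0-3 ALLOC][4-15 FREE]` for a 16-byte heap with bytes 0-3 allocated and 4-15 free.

Answer: [0-6 ALLOC][7-13 ALLOC][14-19 ALLOC][20-28 FREE]

Derivation:
Op 1: a = malloc(7) -> a = 0; heap: [0-6 ALLOC][7-28 FREE]
Op 2: b = malloc(7) -> b = 7; heap: [0-6 ALLOC][7-13 ALLOC][14-28 FREE]
Op 3: c = malloc(6) -> c = 14; heap: [0-6 ALLOC][7-13 ALLOC][14-19 ALLOC][20-28 FREE]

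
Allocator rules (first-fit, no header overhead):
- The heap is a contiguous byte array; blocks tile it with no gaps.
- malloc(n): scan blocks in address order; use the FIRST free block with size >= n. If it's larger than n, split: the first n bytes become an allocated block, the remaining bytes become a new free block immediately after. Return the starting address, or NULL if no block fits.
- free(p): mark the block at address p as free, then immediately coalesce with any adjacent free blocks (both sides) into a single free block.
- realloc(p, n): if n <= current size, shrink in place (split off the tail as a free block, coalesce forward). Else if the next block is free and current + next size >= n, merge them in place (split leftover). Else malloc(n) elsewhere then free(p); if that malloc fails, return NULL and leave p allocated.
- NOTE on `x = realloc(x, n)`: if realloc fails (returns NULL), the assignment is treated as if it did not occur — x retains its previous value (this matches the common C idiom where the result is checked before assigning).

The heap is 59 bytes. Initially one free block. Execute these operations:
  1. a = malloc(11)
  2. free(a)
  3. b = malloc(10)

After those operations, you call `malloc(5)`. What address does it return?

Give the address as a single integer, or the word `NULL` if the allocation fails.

Op 1: a = malloc(11) -> a = 0; heap: [0-10 ALLOC][11-58 FREE]
Op 2: free(a) -> (freed a); heap: [0-58 FREE]
Op 3: b = malloc(10) -> b = 0; heap: [0-9 ALLOC][10-58 FREE]
malloc(5): first-fit scan over [0-9 ALLOC][10-58 FREE] -> 10

Answer: 10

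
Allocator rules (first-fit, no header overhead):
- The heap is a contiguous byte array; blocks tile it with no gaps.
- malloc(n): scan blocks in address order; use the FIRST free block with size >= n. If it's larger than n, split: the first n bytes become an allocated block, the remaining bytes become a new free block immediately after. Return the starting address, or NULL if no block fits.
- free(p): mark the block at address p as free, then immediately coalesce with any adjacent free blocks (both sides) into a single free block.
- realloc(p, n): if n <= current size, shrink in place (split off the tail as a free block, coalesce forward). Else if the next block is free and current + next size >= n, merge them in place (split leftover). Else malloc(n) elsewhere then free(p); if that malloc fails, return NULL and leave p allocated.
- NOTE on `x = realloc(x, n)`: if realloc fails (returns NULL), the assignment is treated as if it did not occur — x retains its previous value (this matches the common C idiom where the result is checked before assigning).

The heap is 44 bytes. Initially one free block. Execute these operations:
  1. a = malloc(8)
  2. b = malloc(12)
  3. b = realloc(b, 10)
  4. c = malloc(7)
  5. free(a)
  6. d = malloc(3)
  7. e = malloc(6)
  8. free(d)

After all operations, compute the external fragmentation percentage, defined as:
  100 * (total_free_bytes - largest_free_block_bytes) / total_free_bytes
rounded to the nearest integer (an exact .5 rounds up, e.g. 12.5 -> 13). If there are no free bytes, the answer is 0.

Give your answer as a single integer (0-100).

Answer: 38

Derivation:
Op 1: a = malloc(8) -> a = 0; heap: [0-7 ALLOC][8-43 FREE]
Op 2: b = malloc(12) -> b = 8; heap: [0-7 ALLOC][8-19 ALLOC][20-43 FREE]
Op 3: b = realloc(b, 10) -> b = 8; heap: [0-7 ALLOC][8-17 ALLOC][18-43 FREE]
Op 4: c = malloc(7) -> c = 18; heap: [0-7 ALLOC][8-17 ALLOC][18-24 ALLOC][25-43 FREE]
Op 5: free(a) -> (freed a); heap: [0-7 FREE][8-17 ALLOC][18-24 ALLOC][25-43 FREE]
Op 6: d = malloc(3) -> d = 0; heap: [0-2 ALLOC][3-7 FREE][8-17 ALLOC][18-24 ALLOC][25-43 FREE]
Op 7: e = malloc(6) -> e = 25; heap: [0-2 ALLOC][3-7 FREE][8-17 ALLOC][18-24 ALLOC][25-30 ALLOC][31-43 FREE]
Op 8: free(d) -> (freed d); heap: [0-7 FREE][8-17 ALLOC][18-24 ALLOC][25-30 ALLOC][31-43 FREE]
Free blocks: [8 13] total_free=21 largest=13 -> 100*(21-13)/21 = 800/21 ≈ 38.095 -> rounds to 38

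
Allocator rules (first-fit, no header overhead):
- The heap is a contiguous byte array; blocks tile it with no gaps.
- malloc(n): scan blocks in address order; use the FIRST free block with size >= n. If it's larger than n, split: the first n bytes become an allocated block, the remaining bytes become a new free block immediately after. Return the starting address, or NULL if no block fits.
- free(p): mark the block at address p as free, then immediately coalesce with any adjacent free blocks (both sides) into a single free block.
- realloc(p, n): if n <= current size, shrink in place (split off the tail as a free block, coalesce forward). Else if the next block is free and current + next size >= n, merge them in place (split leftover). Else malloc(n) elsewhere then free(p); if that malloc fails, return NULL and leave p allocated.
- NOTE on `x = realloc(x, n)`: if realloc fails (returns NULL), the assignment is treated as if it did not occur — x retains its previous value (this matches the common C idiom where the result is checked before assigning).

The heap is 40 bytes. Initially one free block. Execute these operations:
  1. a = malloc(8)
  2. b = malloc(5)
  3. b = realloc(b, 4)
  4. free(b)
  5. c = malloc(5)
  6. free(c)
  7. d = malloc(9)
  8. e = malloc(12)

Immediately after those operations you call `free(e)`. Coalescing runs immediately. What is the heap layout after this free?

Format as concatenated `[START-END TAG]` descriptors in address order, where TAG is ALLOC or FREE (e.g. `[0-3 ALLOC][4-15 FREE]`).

Op 1: a = malloc(8) -> a = 0; heap: [0-7 ALLOC][8-39 FREE]
Op 2: b = malloc(5) -> b = 8; heap: [0-7 ALLOC][8-12 ALLOC][13-39 FREE]
Op 3: b = realloc(b, 4) -> b = 8; heap: [0-7 ALLOC][8-11 ALLOC][12-39 FREE]
Op 4: free(b) -> (freed b); heap: [0-7 ALLOC][8-39 FREE]
Op 5: c = malloc(5) -> c = 8; heap: [0-7 ALLOC][8-12 ALLOC][13-39 FREE]
Op 6: free(c) -> (freed c); heap: [0-7 ALLOC][8-39 FREE]
Op 7: d = malloc(9) -> d = 8; heap: [0-7 ALLOC][8-16 ALLOC][17-39 FREE]
Op 8: e = malloc(12) -> e = 17; heap: [0-7 ALLOC][8-16 ALLOC][17-28 ALLOC][29-39 FREE]
free(e): e = 17 -> block [17-28 ALLOC]; mark free, coalesce with adjacent free neighbors -> [0-7 ALLOC][8-16 ALLOC][17-39 FREE]

Answer: [0-7 ALLOC][8-16 ALLOC][17-39 FREE]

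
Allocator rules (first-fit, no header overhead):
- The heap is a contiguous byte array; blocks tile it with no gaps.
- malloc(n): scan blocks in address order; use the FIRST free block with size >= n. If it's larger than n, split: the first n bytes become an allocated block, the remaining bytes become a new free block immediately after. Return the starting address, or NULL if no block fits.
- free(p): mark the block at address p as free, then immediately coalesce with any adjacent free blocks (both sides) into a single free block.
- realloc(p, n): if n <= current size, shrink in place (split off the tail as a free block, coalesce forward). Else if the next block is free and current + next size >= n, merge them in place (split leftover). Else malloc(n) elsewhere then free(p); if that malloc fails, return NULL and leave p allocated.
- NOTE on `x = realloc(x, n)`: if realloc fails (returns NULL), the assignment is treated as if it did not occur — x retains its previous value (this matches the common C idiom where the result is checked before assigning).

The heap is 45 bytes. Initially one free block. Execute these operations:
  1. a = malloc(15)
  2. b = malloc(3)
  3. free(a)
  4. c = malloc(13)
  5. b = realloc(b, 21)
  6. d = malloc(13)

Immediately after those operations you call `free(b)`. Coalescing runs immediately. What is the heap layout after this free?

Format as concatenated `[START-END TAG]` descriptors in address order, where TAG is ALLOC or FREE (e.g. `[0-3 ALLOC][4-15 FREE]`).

Op 1: a = malloc(15) -> a = 0; heap: [0-14 ALLOC][15-44 FREE]
Op 2: b = malloc(3) -> b = 15; heap: [0-14 ALLOC][15-17 ALLOC][18-44 FREE]
Op 3: free(a) -> (freed a); heap: [0-14 FREE][15-17 ALLOC][18-44 FREE]
Op 4: c = malloc(13) -> c = 0; heap: [0-12 ALLOC][13-14 FREE][15-17 ALLOC][18-44 FREE]
Op 5: b = realloc(b, 21) -> b = 15; heap: [0-12 ALLOC][13-14 FREE][15-35 ALLOC][36-44 FREE]
Op 6: d = malloc(13) -> d = NULL; heap: [0-12 ALLOC][13-14 FREE][15-35 ALLOC][36-44 FREE]
free(b): b = 15 -> block [15-35 ALLOC]; mark free, coalesce with adjacent free neighbors -> [0-12 ALLOC][13-44 FREE]

Answer: [0-12 ALLOC][13-44 FREE]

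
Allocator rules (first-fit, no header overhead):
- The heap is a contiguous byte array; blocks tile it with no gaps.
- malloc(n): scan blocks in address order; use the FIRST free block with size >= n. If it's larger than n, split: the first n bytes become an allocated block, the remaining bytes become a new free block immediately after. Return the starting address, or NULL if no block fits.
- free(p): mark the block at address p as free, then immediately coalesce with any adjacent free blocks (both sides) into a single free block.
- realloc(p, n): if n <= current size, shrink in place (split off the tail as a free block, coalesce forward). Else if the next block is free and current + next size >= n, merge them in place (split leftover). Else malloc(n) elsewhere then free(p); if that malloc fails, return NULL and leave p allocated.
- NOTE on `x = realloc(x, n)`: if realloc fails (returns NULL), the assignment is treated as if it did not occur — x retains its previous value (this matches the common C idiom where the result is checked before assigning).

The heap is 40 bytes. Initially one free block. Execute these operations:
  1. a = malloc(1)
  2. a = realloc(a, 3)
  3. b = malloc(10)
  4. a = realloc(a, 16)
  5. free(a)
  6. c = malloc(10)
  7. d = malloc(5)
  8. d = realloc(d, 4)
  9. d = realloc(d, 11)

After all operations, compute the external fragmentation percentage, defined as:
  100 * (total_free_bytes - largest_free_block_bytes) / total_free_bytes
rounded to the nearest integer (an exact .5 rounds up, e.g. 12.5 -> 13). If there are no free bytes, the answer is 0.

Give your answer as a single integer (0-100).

Op 1: a = malloc(1) -> a = 0; heap: [0-0 ALLOC][1-39 FREE]
Op 2: a = realloc(a, 3) -> a = 0; heap: [0-2 ALLOC][3-39 FREE]
Op 3: b = malloc(10) -> b = 3; heap: [0-2 ALLOC][3-12 ALLOC][13-39 FREE]
Op 4: a = realloc(a, 16) -> a = 13; heap: [0-2 FREE][3-12 ALLOC][13-28 ALLOC][29-39 FREE]
Op 5: free(a) -> (freed a); heap: [0-2 FREE][3-12 ALLOC][13-39 FREE]
Op 6: c = malloc(10) -> c = 13; heap: [0-2 FREE][3-12 ALLOC][13-22 ALLOC][23-39 FREE]
Op 7: d = malloc(5) -> d = 23; heap: [0-2 FREE][3-12 ALLOC][13-22 ALLOC][23-27 ALLOC][28-39 FREE]
Op 8: d = realloc(d, 4) -> d = 23; heap: [0-2 FREE][3-12 ALLOC][13-22 ALLOC][23-26 ALLOC][27-39 FREE]
Op 9: d = realloc(d, 11) -> d = 23; heap: [0-2 FREE][3-12 ALLOC][13-22 ALLOC][23-33 ALLOC][34-39 FREE]
Free blocks: [3 6] total_free=9 largest=6 -> 100*(9-6)/9 = 300/9 ≈ 33.333 -> rounds to 33

Answer: 33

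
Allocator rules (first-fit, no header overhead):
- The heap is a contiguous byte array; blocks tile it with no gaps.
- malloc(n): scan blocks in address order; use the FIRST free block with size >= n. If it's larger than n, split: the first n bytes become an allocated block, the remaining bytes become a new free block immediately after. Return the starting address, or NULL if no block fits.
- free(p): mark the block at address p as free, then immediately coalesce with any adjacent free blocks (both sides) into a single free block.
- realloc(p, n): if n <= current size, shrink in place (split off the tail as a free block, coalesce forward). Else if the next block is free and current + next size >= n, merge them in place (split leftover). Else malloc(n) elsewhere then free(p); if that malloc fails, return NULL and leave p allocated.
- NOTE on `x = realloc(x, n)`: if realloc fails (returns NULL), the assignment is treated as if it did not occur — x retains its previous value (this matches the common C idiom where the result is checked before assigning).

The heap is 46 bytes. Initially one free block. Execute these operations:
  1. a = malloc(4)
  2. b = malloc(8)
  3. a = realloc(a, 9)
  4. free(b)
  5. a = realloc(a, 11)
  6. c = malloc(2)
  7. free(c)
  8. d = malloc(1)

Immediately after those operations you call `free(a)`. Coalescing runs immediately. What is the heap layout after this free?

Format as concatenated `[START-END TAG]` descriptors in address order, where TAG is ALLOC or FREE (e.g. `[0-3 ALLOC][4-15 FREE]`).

Answer: [0-0 ALLOC][1-45 FREE]

Derivation:
Op 1: a = malloc(4) -> a = 0; heap: [0-3 ALLOC][4-45 FREE]
Op 2: b = malloc(8) -> b = 4; heap: [0-3 ALLOC][4-11 ALLOC][12-45 FREE]
Op 3: a = realloc(a, 9) -> a = 12; heap: [0-3 FREE][4-11 ALLOC][12-20 ALLOC][21-45 FREE]
Op 4: free(b) -> (freed b); heap: [0-11 FREE][12-20 ALLOC][21-45 FREE]
Op 5: a = realloc(a, 11) -> a = 12; heap: [0-11 FREE][12-22 ALLOC][23-45 FREE]
Op 6: c = malloc(2) -> c = 0; heap: [0-1 ALLOC][2-11 FREE][12-22 ALLOC][23-45 FREE]
Op 7: free(c) -> (freed c); heap: [0-11 FREE][12-22 ALLOC][23-45 FREE]
Op 8: d = malloc(1) -> d = 0; heap: [0-0 ALLOC][1-11 FREE][12-22 ALLOC][23-45 FREE]
free(a): a = 12 -> block [12-22 ALLOC]; mark free, coalesce with adjacent free neighbors -> [0-0 ALLOC][1-45 FREE]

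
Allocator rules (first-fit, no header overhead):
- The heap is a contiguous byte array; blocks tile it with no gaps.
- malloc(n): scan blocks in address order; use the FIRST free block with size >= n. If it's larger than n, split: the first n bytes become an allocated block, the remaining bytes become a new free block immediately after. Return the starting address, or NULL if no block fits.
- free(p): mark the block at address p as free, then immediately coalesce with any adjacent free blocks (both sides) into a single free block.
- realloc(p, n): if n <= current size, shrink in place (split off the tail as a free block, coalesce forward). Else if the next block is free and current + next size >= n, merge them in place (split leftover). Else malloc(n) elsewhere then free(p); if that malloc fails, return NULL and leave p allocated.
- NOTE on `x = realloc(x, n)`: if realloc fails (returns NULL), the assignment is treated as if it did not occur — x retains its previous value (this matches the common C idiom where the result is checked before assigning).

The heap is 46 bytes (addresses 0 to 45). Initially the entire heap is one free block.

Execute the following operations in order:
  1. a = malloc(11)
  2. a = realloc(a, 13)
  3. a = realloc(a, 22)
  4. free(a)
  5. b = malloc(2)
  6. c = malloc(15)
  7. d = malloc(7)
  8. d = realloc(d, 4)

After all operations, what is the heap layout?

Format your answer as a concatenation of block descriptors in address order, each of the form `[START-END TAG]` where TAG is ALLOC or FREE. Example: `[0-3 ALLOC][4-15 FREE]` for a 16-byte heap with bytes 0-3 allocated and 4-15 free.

Op 1: a = malloc(11) -> a = 0; heap: [0-10 ALLOC][11-45 FREE]
Op 2: a = realloc(a, 13) -> a = 0; heap: [0-12 ALLOC][13-45 FREE]
Op 3: a = realloc(a, 22) -> a = 0; heap: [0-21 ALLOC][22-45 FREE]
Op 4: free(a) -> (freed a); heap: [0-45 FREE]
Op 5: b = malloc(2) -> b = 0; heap: [0-1 ALLOC][2-45 FREE]
Op 6: c = malloc(15) -> c = 2; heap: [0-1 ALLOC][2-16 ALLOC][17-45 FREE]
Op 7: d = malloc(7) -> d = 17; heap: [0-1 ALLOC][2-16 ALLOC][17-23 ALLOC][24-45 FREE]
Op 8: d = realloc(d, 4) -> d = 17; heap: [0-1 ALLOC][2-16 ALLOC][17-20 ALLOC][21-45 FREE]

Answer: [0-1 ALLOC][2-16 ALLOC][17-20 ALLOC][21-45 FREE]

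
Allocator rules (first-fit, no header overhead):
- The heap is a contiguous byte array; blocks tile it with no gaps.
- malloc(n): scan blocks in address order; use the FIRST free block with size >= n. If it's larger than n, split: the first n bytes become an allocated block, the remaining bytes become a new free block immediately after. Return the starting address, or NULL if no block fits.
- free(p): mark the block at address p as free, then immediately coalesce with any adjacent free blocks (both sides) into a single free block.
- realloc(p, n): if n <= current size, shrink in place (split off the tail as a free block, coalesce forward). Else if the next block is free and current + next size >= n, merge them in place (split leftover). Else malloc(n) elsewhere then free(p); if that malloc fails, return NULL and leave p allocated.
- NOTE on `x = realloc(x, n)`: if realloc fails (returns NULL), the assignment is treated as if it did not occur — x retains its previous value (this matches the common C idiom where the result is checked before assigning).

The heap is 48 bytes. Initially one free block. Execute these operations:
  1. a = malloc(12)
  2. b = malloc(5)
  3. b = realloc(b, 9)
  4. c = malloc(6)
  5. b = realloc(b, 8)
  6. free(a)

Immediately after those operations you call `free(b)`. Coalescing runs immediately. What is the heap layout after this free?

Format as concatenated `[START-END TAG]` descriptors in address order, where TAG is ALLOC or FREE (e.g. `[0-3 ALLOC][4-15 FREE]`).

Op 1: a = malloc(12) -> a = 0; heap: [0-11 ALLOC][12-47 FREE]
Op 2: b = malloc(5) -> b = 12; heap: [0-11 ALLOC][12-16 ALLOC][17-47 FREE]
Op 3: b = realloc(b, 9) -> b = 12; heap: [0-11 ALLOC][12-20 ALLOC][21-47 FREE]
Op 4: c = malloc(6) -> c = 21; heap: [0-11 ALLOC][12-20 ALLOC][21-26 ALLOC][27-47 FREE]
Op 5: b = realloc(b, 8) -> b = 12; heap: [0-11 ALLOC][12-19 ALLOC][20-20 FREE][21-26 ALLOC][27-47 FREE]
Op 6: free(a) -> (freed a); heap: [0-11 FREE][12-19 ALLOC][20-20 FREE][21-26 ALLOC][27-47 FREE]
free(b): b = 12 -> block [12-19 ALLOC]; mark free, coalesce with adjacent free neighbors -> [0-20 FREE][21-26 ALLOC][27-47 FREE]

Answer: [0-20 FREE][21-26 ALLOC][27-47 FREE]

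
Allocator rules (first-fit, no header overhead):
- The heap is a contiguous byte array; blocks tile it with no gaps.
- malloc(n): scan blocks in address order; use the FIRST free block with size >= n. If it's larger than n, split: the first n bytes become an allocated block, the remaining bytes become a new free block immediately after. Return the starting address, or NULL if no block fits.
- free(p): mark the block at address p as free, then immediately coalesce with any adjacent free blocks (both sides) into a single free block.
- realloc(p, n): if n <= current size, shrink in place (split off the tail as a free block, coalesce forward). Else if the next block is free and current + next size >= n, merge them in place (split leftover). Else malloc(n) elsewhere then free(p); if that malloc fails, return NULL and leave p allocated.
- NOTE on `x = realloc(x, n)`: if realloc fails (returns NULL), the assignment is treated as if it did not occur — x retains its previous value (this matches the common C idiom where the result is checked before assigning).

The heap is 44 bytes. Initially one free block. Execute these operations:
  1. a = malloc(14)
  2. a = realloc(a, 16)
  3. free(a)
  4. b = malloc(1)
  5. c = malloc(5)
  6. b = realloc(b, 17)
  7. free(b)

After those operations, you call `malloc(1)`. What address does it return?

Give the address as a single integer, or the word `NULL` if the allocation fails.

Answer: 0

Derivation:
Op 1: a = malloc(14) -> a = 0; heap: [0-13 ALLOC][14-43 FREE]
Op 2: a = realloc(a, 16) -> a = 0; heap: [0-15 ALLOC][16-43 FREE]
Op 3: free(a) -> (freed a); heap: [0-43 FREE]
Op 4: b = malloc(1) -> b = 0; heap: [0-0 ALLOC][1-43 FREE]
Op 5: c = malloc(5) -> c = 1; heap: [0-0 ALLOC][1-5 ALLOC][6-43 FREE]
Op 6: b = realloc(b, 17) -> b = 6; heap: [0-0 FREE][1-5 ALLOC][6-22 ALLOC][23-43 FREE]
Op 7: free(b) -> (freed b); heap: [0-0 FREE][1-5 ALLOC][6-43 FREE]
malloc(1): first-fit scan over [0-0 FREE][1-5 ALLOC][6-43 FREE] -> 0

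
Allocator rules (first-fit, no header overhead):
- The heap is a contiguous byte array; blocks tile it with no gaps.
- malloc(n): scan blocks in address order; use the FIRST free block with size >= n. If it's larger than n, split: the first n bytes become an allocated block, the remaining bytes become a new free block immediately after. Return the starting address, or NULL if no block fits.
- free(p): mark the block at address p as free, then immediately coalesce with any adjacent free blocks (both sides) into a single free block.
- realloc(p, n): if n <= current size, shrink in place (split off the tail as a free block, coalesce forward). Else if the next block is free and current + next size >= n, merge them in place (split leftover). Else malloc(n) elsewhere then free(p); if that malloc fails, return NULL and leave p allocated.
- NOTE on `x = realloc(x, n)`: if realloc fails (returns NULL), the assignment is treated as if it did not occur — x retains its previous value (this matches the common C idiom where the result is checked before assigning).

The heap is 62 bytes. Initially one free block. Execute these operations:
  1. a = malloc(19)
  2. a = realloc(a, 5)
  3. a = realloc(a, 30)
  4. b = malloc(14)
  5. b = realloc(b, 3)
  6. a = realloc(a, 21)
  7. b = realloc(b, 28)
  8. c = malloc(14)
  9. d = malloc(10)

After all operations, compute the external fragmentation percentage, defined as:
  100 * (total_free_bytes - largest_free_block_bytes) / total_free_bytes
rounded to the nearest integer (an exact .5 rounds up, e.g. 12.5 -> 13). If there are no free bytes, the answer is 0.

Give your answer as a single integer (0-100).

Answer: 31

Derivation:
Op 1: a = malloc(19) -> a = 0; heap: [0-18 ALLOC][19-61 FREE]
Op 2: a = realloc(a, 5) -> a = 0; heap: [0-4 ALLOC][5-61 FREE]
Op 3: a = realloc(a, 30) -> a = 0; heap: [0-29 ALLOC][30-61 FREE]
Op 4: b = malloc(14) -> b = 30; heap: [0-29 ALLOC][30-43 ALLOC][44-61 FREE]
Op 5: b = realloc(b, 3) -> b = 30; heap: [0-29 ALLOC][30-32 ALLOC][33-61 FREE]
Op 6: a = realloc(a, 21) -> a = 0; heap: [0-20 ALLOC][21-29 FREE][30-32 ALLOC][33-61 FREE]
Op 7: b = realloc(b, 28) -> b = 30; heap: [0-20 ALLOC][21-29 FREE][30-57 ALLOC][58-61 FREE]
Op 8: c = malloc(14) -> c = NULL; heap: [0-20 ALLOC][21-29 FREE][30-57 ALLOC][58-61 FREE]
Op 9: d = malloc(10) -> d = NULL; heap: [0-20 ALLOC][21-29 FREE][30-57 ALLOC][58-61 FREE]
Free blocks: [9 4] total_free=13 largest=9 -> 100*(13-9)/13 = 400/13 ≈ 30.769 -> rounds to 31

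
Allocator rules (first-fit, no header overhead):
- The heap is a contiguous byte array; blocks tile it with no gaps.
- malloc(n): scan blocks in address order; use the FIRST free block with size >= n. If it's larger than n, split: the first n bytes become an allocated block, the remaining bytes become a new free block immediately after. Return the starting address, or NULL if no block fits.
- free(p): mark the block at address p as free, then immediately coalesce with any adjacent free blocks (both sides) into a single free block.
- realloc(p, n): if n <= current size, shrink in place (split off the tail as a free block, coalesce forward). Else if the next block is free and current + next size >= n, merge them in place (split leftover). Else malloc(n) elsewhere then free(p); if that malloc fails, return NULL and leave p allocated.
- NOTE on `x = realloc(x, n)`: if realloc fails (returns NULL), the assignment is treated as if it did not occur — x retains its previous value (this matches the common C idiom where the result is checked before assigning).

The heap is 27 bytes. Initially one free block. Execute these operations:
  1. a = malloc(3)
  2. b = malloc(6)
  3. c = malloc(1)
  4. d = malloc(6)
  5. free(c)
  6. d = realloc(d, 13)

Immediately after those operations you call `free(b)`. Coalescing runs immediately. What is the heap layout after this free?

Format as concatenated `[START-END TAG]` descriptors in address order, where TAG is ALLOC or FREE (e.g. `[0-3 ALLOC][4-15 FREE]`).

Answer: [0-2 ALLOC][3-9 FREE][10-22 ALLOC][23-26 FREE]

Derivation:
Op 1: a = malloc(3) -> a = 0; heap: [0-2 ALLOC][3-26 FREE]
Op 2: b = malloc(6) -> b = 3; heap: [0-2 ALLOC][3-8 ALLOC][9-26 FREE]
Op 3: c = malloc(1) -> c = 9; heap: [0-2 ALLOC][3-8 ALLOC][9-9 ALLOC][10-26 FREE]
Op 4: d = malloc(6) -> d = 10; heap: [0-2 ALLOC][3-8 ALLOC][9-9 ALLOC][10-15 ALLOC][16-26 FREE]
Op 5: free(c) -> (freed c); heap: [0-2 ALLOC][3-8 ALLOC][9-9 FREE][10-15 ALLOC][16-26 FREE]
Op 6: d = realloc(d, 13) -> d = 10; heap: [0-2 ALLOC][3-8 ALLOC][9-9 FREE][10-22 ALLOC][23-26 FREE]
free(b): b = 3 -> block [3-8 ALLOC]; mark free, coalesce with adjacent free neighbors -> [0-2 ALLOC][3-9 FREE][10-22 ALLOC][23-26 FREE]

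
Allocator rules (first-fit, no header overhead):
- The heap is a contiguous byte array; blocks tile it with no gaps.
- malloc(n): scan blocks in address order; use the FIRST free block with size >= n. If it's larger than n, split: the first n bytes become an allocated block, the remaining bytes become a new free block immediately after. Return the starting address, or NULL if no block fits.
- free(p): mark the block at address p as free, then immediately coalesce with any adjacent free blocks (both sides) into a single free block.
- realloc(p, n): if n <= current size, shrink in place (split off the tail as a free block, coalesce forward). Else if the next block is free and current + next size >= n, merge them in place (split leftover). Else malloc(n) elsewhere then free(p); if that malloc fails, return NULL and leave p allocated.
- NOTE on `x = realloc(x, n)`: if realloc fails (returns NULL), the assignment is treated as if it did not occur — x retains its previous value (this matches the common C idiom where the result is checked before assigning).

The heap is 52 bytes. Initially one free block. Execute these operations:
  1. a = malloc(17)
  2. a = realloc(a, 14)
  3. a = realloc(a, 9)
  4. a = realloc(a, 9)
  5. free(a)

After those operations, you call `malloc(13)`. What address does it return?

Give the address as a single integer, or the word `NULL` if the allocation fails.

Op 1: a = malloc(17) -> a = 0; heap: [0-16 ALLOC][17-51 FREE]
Op 2: a = realloc(a, 14) -> a = 0; heap: [0-13 ALLOC][14-51 FREE]
Op 3: a = realloc(a, 9) -> a = 0; heap: [0-8 ALLOC][9-51 FREE]
Op 4: a = realloc(a, 9) -> a = 0; heap: [0-8 ALLOC][9-51 FREE]
Op 5: free(a) -> (freed a); heap: [0-51 FREE]
malloc(13): first-fit scan over [0-51 FREE] -> 0

Answer: 0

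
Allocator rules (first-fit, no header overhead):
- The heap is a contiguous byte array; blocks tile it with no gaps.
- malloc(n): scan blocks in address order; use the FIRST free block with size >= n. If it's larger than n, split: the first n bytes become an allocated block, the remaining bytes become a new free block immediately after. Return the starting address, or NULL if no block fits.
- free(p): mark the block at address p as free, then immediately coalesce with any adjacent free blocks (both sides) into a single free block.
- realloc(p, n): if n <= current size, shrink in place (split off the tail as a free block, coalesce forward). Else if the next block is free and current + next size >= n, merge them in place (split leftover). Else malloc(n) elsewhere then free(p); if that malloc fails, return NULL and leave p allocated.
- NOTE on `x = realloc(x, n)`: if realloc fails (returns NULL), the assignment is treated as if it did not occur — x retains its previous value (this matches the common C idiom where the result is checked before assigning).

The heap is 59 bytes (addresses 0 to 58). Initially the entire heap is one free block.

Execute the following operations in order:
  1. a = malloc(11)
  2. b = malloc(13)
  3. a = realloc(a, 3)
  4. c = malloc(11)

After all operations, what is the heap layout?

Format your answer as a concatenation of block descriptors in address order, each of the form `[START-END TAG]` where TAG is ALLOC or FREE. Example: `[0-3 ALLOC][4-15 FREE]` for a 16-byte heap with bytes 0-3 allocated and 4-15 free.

Op 1: a = malloc(11) -> a = 0; heap: [0-10 ALLOC][11-58 FREE]
Op 2: b = malloc(13) -> b = 11; heap: [0-10 ALLOC][11-23 ALLOC][24-58 FREE]
Op 3: a = realloc(a, 3) -> a = 0; heap: [0-2 ALLOC][3-10 FREE][11-23 ALLOC][24-58 FREE]
Op 4: c = malloc(11) -> c = 24; heap: [0-2 ALLOC][3-10 FREE][11-23 ALLOC][24-34 ALLOC][35-58 FREE]

Answer: [0-2 ALLOC][3-10 FREE][11-23 ALLOC][24-34 ALLOC][35-58 FREE]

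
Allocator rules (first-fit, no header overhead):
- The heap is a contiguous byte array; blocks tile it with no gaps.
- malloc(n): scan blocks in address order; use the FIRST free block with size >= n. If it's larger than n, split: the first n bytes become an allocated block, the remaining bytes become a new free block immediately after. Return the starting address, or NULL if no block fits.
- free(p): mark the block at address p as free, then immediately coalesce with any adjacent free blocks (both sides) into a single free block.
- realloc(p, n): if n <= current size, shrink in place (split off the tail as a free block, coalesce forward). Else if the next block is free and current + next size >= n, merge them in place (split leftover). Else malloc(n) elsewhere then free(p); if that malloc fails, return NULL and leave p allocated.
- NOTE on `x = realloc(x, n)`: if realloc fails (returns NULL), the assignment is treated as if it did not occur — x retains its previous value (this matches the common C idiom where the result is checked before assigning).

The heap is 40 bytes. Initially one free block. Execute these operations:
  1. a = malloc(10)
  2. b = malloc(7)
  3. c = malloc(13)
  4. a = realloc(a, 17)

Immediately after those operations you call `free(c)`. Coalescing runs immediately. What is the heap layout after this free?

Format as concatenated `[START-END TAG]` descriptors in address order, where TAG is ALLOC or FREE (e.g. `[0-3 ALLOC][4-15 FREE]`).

Answer: [0-9 ALLOC][10-16 ALLOC][17-39 FREE]

Derivation:
Op 1: a = malloc(10) -> a = 0; heap: [0-9 ALLOC][10-39 FREE]
Op 2: b = malloc(7) -> b = 10; heap: [0-9 ALLOC][10-16 ALLOC][17-39 FREE]
Op 3: c = malloc(13) -> c = 17; heap: [0-9 ALLOC][10-16 ALLOC][17-29 ALLOC][30-39 FREE]
Op 4: a = realloc(a, 17) -> NULL (a unchanged); heap: [0-9 ALLOC][10-16 ALLOC][17-29 ALLOC][30-39 FREE]
free(c): c = 17 -> block [17-29 ALLOC]; mark free, coalesce with adjacent free neighbors -> [0-9 ALLOC][10-16 ALLOC][17-39 FREE]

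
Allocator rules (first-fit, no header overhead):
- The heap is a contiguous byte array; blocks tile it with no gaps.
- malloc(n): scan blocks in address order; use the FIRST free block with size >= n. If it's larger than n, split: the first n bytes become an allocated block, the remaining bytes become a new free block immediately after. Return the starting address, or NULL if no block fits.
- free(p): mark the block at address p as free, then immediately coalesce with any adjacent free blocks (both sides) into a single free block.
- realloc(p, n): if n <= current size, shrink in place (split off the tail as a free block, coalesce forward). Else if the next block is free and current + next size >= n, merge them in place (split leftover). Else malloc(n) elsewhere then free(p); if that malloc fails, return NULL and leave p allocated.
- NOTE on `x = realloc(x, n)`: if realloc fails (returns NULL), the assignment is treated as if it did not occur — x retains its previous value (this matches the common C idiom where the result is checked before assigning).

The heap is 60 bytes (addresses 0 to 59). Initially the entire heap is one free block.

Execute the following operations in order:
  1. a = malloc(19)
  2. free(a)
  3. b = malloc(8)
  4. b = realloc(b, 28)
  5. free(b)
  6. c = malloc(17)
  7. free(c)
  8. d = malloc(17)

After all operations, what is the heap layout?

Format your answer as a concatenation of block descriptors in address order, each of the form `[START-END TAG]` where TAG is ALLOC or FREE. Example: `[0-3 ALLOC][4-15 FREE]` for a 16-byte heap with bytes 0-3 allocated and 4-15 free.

Op 1: a = malloc(19) -> a = 0; heap: [0-18 ALLOC][19-59 FREE]
Op 2: free(a) -> (freed a); heap: [0-59 FREE]
Op 3: b = malloc(8) -> b = 0; heap: [0-7 ALLOC][8-59 FREE]
Op 4: b = realloc(b, 28) -> b = 0; heap: [0-27 ALLOC][28-59 FREE]
Op 5: free(b) -> (freed b); heap: [0-59 FREE]
Op 6: c = malloc(17) -> c = 0; heap: [0-16 ALLOC][17-59 FREE]
Op 7: free(c) -> (freed c); heap: [0-59 FREE]
Op 8: d = malloc(17) -> d = 0; heap: [0-16 ALLOC][17-59 FREE]

Answer: [0-16 ALLOC][17-59 FREE]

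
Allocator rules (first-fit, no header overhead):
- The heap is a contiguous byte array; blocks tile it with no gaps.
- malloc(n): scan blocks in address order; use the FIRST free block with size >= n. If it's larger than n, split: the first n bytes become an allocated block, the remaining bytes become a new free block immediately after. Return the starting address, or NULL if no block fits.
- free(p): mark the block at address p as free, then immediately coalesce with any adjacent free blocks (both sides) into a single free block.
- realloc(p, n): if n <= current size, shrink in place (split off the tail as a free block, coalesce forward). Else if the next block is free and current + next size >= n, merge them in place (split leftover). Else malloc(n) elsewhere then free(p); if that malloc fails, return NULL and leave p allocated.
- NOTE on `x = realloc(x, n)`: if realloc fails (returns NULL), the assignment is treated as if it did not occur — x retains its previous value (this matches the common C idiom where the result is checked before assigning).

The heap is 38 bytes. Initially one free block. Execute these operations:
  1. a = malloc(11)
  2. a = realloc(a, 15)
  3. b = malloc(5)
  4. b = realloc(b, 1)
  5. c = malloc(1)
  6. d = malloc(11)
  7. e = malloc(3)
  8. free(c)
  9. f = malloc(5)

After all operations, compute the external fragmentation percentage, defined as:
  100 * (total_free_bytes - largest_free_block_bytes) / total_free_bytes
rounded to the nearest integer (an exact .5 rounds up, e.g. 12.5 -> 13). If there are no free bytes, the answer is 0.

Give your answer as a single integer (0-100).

Answer: 33

Derivation:
Op 1: a = malloc(11) -> a = 0; heap: [0-10 ALLOC][11-37 FREE]
Op 2: a = realloc(a, 15) -> a = 0; heap: [0-14 ALLOC][15-37 FREE]
Op 3: b = malloc(5) -> b = 15; heap: [0-14 ALLOC][15-19 ALLOC][20-37 FREE]
Op 4: b = realloc(b, 1) -> b = 15; heap: [0-14 ALLOC][15-15 ALLOC][16-37 FREE]
Op 5: c = malloc(1) -> c = 16; heap: [0-14 ALLOC][15-15 ALLOC][16-16 ALLOC][17-37 FREE]
Op 6: d = malloc(11) -> d = 17; heap: [0-14 ALLOC][15-15 ALLOC][16-16 ALLOC][17-27 ALLOC][28-37 FREE]
Op 7: e = malloc(3) -> e = 28; heap: [0-14 ALLOC][15-15 ALLOC][16-16 ALLOC][17-27 ALLOC][28-30 ALLOC][31-37 FREE]
Op 8: free(c) -> (freed c); heap: [0-14 ALLOC][15-15 ALLOC][16-16 FREE][17-27 ALLOC][28-30 ALLOC][31-37 FREE]
Op 9: f = malloc(5) -> f = 31; heap: [0-14 ALLOC][15-15 ALLOC][16-16 FREE][17-27 ALLOC][28-30 ALLOC][31-35 ALLOC][36-37 FREE]
Free blocks: [1 2] total_free=3 largest=2 -> 100*(3-2)/3 = 100/3 ≈ 33.333 -> rounds to 33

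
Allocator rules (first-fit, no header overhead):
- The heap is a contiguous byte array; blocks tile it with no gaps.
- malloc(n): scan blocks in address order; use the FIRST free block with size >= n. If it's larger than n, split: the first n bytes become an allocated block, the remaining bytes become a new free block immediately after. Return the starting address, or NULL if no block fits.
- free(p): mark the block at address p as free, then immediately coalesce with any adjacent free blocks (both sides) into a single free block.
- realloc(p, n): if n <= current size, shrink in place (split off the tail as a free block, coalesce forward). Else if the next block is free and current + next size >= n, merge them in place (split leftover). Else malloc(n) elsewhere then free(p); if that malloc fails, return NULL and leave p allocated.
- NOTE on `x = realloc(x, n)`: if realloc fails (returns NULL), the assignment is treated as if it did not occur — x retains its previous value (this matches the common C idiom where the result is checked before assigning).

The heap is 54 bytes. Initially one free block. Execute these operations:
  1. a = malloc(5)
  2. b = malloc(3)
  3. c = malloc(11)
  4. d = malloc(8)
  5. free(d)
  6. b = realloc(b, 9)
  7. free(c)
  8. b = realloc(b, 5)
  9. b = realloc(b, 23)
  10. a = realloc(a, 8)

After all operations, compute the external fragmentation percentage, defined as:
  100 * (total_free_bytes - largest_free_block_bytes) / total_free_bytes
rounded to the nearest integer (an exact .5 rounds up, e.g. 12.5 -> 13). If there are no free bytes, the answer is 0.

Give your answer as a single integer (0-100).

Answer: 48

Derivation:
Op 1: a = malloc(5) -> a = 0; heap: [0-4 ALLOC][5-53 FREE]
Op 2: b = malloc(3) -> b = 5; heap: [0-4 ALLOC][5-7 ALLOC][8-53 FREE]
Op 3: c = malloc(11) -> c = 8; heap: [0-4 ALLOC][5-7 ALLOC][8-18 ALLOC][19-53 FREE]
Op 4: d = malloc(8) -> d = 19; heap: [0-4 ALLOC][5-7 ALLOC][8-18 ALLOC][19-26 ALLOC][27-53 FREE]
Op 5: free(d) -> (freed d); heap: [0-4 ALLOC][5-7 ALLOC][8-18 ALLOC][19-53 FREE]
Op 6: b = realloc(b, 9) -> b = 19; heap: [0-4 ALLOC][5-7 FREE][8-18 ALLOC][19-27 ALLOC][28-53 FREE]
Op 7: free(c) -> (freed c); heap: [0-4 ALLOC][5-18 FREE][19-27 ALLOC][28-53 FREE]
Op 8: b = realloc(b, 5) -> b = 19; heap: [0-4 ALLOC][5-18 FREE][19-23 ALLOC][24-53 FREE]
Op 9: b = realloc(b, 23) -> b = 19; heap: [0-4 ALLOC][5-18 FREE][19-41 ALLOC][42-53 FREE]
Op 10: a = realloc(a, 8) -> a = 0; heap: [0-7 ALLOC][8-18 FREE][19-41 ALLOC][42-53 FREE]
Free blocks: [11 12] total_free=23 largest=12 -> 100*(23-12)/23 = 1100/23 ≈ 47.826 -> rounds to 48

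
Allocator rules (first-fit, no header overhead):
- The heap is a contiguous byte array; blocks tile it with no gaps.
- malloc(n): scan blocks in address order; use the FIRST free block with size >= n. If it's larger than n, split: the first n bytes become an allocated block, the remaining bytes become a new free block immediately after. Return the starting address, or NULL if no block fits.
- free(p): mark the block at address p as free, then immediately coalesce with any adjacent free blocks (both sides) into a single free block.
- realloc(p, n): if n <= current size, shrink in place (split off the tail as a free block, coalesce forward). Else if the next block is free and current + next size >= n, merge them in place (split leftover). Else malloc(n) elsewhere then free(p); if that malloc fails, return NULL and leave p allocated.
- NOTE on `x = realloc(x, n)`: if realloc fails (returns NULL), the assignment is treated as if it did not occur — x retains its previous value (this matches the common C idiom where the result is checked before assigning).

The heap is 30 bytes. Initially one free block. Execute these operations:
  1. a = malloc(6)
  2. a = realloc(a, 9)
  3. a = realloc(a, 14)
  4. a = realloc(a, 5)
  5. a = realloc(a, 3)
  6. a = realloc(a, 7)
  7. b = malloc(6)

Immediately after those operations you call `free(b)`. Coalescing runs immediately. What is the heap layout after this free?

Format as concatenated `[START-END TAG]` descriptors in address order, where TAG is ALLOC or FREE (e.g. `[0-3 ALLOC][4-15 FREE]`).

Op 1: a = malloc(6) -> a = 0; heap: [0-5 ALLOC][6-29 FREE]
Op 2: a = realloc(a, 9) -> a = 0; heap: [0-8 ALLOC][9-29 FREE]
Op 3: a = realloc(a, 14) -> a = 0; heap: [0-13 ALLOC][14-29 FREE]
Op 4: a = realloc(a, 5) -> a = 0; heap: [0-4 ALLOC][5-29 FREE]
Op 5: a = realloc(a, 3) -> a = 0; heap: [0-2 ALLOC][3-29 FREE]
Op 6: a = realloc(a, 7) -> a = 0; heap: [0-6 ALLOC][7-29 FREE]
Op 7: b = malloc(6) -> b = 7; heap: [0-6 ALLOC][7-12 ALLOC][13-29 FREE]
free(b): b = 7 -> block [7-12 ALLOC]; mark free, coalesce with adjacent free neighbors -> [0-6 ALLOC][7-29 FREE]

Answer: [0-6 ALLOC][7-29 FREE]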